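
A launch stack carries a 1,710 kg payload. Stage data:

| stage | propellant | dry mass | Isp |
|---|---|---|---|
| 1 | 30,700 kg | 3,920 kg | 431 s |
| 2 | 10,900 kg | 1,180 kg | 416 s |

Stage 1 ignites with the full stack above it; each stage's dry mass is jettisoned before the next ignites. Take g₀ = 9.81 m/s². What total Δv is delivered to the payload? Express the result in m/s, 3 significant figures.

Δv ≈ 10600 m/s

Ignition mass of stage 1 = 30,700+3,920 + 10,900+1,180 + 1,710 = 48,410 kg.
Stage 1: m₀ = 48,410 kg, m_f = 48,410 − 30,700 = 17,710 kg; Δv = 431×9.81×ln(2.733) = 4228.1×1.0056 ≈ 4252 m/s.
Stage 2: m₀ = 13,790 kg, m_f = 13,790 − 10,900 = 2,890 kg; Δv = 416×9.81×ln(4.772) = 4081.0×1.5627 ≈ 6377 m/s.
Total Δv = 4252 + 6377 = 10629 m/s.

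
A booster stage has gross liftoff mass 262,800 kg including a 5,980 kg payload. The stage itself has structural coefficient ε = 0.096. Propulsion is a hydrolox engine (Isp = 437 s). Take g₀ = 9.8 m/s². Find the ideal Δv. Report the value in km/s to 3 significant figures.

Stage wet mass = m₀ − payload = 262,800 − 5,980 = 256,820 kg.
Stage dry mass = ε × stage wet mass = 0.096 × 256,820 = 24,654.7 kg.
Burnout mass m_f = stage dry + payload = 24,654.7 + 5,980 = 30,634.7 kg.
v_e = Isp · g₀ = 437 × 9.8 = 4282.6 m/s.
From the ideal rocket equation, Δv = v_e · ln(262,800/30,634.7) = 4282.6 × ln(8.579) = 4282.6 × 2.1493 ≈ 9204 m/s.

Δv ≈ 9.20 km/s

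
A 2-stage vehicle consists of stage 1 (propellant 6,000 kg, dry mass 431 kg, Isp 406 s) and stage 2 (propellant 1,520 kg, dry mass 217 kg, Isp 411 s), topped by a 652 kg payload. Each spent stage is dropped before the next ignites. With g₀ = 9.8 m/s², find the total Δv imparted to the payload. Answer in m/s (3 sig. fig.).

Ignition mass of stage 1 = 6,000+431 + 1,520+217 + 652 = 8,820 kg.
Stage 1: m₀ = 8,820 kg, m_f = 8,820 − 6,000 = 2,820 kg; Δv = 406×9.8×ln(3.128) = 3978.8×1.1403 ≈ 4537 m/s.
Stage 2: m₀ = 2,389 kg, m_f = 2,389 − 1,520 = 869 kg; Δv = 411×9.8×ln(2.749) = 4027.8×1.0113 ≈ 4073 m/s.
Total Δv = 4537 + 4073 = 8610 m/s.

Δv ≈ 8610 m/s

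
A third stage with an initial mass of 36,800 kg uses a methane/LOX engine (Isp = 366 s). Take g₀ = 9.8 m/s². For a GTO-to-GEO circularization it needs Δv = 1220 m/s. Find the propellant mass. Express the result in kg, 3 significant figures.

v_e = Isp · g₀ = 366 × 9.8 = 3586.8 m/s.
By the Tsiolkovsky rocket equation, m₀/m_f = exp(Δv / v_e) = exp(1220 / 3586.8) = exp(0.3401) = 1.4051.
m_f = 36,800 / 1.4051 = 26,190.3 kg, so propellant = m₀ − m_f = 36,800 − 26,190.3 = 10,609.7 kg.

propellant mass ≈ 10600 kg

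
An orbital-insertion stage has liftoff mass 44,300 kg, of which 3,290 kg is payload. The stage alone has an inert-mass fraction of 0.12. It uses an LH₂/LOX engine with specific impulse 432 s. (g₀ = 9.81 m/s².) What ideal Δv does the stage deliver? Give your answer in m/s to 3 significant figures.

Stage wet mass = m₀ − payload = 44,300 − 3,290 = 41,010 kg.
Stage dry mass = ε × stage wet mass = 0.12 × 41,010 = 4,921.2 kg.
Burnout mass m_f = stage dry + payload = 4,921.2 + 3,290 = 8,211.2 kg.
v_e = Isp · g₀ = 432 × 9.81 = 4237.9 m/s.
Rocket equation: Δv = v_e · ln(44,300/8,211.2) = 4237.9 × ln(5.395) = 4237.9 × 1.6855 ≈ 7143 m/s.

Δv ≈ 7140 m/s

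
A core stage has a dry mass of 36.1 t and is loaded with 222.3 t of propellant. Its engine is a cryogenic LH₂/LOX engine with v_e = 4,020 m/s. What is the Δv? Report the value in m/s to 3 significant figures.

m₀ = m_dry + m_prop = 36.1 + 222.3 = 258.4 t.
Δv = v_e · ln(m₀/m_f) = 4020.0 × ln(7.158) = 4020.0 × 1.9682 ≈ 7912.2 m/s.

Δv ≈ 7910 m/s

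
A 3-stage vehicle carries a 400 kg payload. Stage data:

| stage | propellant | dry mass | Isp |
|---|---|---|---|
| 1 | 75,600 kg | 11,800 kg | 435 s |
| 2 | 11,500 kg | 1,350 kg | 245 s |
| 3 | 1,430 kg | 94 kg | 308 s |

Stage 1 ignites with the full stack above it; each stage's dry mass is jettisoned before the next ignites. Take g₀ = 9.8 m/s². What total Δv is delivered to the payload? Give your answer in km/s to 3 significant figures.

Ignition mass of stage 1 = 75,600+11,800 + 11,500+1,350 + 1,430+94 + 400 = 102,174 kg.
Stage 1: m₀ = 102,174 kg, m_f = 102,174 − 75,600 = 26,574 kg; Δv = 435×9.8×ln(3.845) = 4263.0×1.3467 ≈ 5741 m/s.
Stage 2: m₀ = 14,774 kg, m_f = 14,774 − 11,500 = 3,274 kg; Δv = 245×9.8×ln(4.513) = 2401.0×1.5069 ≈ 3618 m/s.
Stage 3: m₀ = 1,924 kg, m_f = 1,924 − 1,430 = 494 kg; Δv = 308×9.8×ln(3.895) = 3018.4×1.3596 ≈ 4104 m/s.
Total Δv = 5741 + 3618 + 4104 = 13463 m/s.

Δv ≈ 13.5 km/s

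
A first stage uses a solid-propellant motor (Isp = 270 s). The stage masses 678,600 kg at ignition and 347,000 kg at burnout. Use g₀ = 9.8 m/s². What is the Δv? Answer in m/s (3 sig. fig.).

v_e = Isp · g₀ = 270 × 9.8 = 2646.0 m/s.
From the ideal rocket equation, Δv = v_e · ln(m₀/m_f) = 2646.0 × ln(1.956) = 2646.0 × 0.6707 ≈ 1774.7 m/s.

Δv ≈ 1770 m/s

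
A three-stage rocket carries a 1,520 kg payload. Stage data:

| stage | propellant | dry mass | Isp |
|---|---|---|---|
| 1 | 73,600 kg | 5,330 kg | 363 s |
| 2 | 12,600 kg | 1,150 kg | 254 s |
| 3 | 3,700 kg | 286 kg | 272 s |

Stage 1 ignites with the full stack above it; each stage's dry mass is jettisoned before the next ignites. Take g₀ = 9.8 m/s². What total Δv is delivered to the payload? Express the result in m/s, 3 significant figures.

Δv ≈ 10500 m/s

Ignition mass of stage 1 = 73,600+5,330 + 12,600+1,150 + 3,700+286 + 1,520 = 98,186 kg.
Stage 1: m₀ = 98,186 kg, m_f = 98,186 − 73,600 = 24,586 kg; Δv = 363×9.8×ln(3.994) = 3557.4×1.3847 ≈ 4926 m/s.
Stage 2: m₀ = 19,256 kg, m_f = 19,256 − 12,600 = 6,656 kg; Δv = 254×9.8×ln(2.893) = 2489.2×1.0623 ≈ 2644 m/s.
Stage 3: m₀ = 5,506 kg, m_f = 5,506 − 3,700 = 1,806 kg; Δv = 272×9.8×ln(3.049) = 2665.6×1.1147 ≈ 2971 m/s.
Total Δv = 4926 + 2644 + 2971 = 10541 m/s.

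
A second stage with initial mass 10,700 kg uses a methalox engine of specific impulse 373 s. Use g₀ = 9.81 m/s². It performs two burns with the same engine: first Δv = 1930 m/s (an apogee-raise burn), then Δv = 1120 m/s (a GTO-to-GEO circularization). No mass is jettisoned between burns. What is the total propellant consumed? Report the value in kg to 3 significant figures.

total propellant consumed ≈ 6050 kg

v_e = Isp · g₀ = 373 × 9.81 = 3659.1 m/s.
After the first burn: m = 10700 × exp(−1930/3659.1) = 10700 × 0.59011 = 6,314.18 kg.
After the second burn: m = 6,314.18 × exp(−1120/3659.1) = 6,314.18 × 0.73632 = 4,649.26 kg.
Total propellant = m₀ − m_final = 10700 − 4,649.26 = 6,050.74 kg.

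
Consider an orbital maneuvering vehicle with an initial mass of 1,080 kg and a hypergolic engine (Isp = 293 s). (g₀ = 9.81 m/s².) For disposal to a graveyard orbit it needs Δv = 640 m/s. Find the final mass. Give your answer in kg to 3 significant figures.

final mass ≈ 864 kg

v_e = Isp · g₀ = 293 × 9.81 = 2874.3 m/s.
From the ideal rocket equation, m₀/m_f = exp(Δv / v_e) = exp(640 / 2874.3) = exp(0.2227) = 1.2494.
m_f = m₀ / 1.2494 = 1,080 / 1.2494 = 864.415 kg.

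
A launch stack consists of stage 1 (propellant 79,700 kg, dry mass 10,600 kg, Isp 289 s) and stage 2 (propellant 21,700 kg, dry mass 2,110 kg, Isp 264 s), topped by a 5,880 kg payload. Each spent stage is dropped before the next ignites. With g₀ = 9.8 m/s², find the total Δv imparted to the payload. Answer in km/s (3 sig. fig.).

Δv ≈ 6.49 km/s

Ignition mass of stage 1 = 79,700+10,600 + 21,700+2,110 + 5,880 = 119,990 kg.
Stage 1: m₀ = 119,990 kg, m_f = 119,990 − 79,700 = 40,290 kg; Δv = 289×9.8×ln(2.978) = 2832.2×1.0913 ≈ 3091 m/s.
Stage 2: m₀ = 29,690 kg, m_f = 29,690 − 21,700 = 7,990 kg; Δv = 264×9.8×ln(3.716) = 2587.2×1.3126 ≈ 3396 m/s.
Total Δv = 3091 + 3396 = 6487 m/s.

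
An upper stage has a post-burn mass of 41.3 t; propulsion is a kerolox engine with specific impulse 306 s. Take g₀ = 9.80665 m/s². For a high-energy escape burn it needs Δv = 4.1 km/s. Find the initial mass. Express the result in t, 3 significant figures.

initial mass ≈ 162 t

v_e = Isp · g₀ = 306 × 9.80665 = 3000.8 m/s.
From the ideal rocket equation, m₀/m_f = exp(Δv / v_e) = exp(4100 / 3000.8) = exp(1.3663) = 3.9208.
m₀ = m_f × 3.9208 = 41.3 × 3.9208 = 161.929 t.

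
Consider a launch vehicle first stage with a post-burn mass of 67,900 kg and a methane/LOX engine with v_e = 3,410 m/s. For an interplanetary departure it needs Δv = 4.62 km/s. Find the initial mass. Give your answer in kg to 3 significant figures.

initial mass ≈ 263000 kg

Using Δv = v_e ln(m₀/m_f): m₀/m_f = exp(Δv / v_e) = exp(4620 / 3410.0) = exp(1.3548) = 3.8761.
m₀ = m_f × 3.8761 = 67,900 × 3.8761 = 263,187 kg.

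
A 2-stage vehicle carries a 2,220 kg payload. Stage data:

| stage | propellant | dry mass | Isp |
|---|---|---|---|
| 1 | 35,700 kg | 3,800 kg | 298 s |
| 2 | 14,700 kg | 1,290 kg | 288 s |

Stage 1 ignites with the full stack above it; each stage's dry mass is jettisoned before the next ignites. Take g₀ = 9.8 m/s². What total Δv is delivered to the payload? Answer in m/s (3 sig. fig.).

Ignition mass of stage 1 = 35,700+3,800 + 14,700+1,290 + 2,220 = 57,710 kg.
Stage 1: m₀ = 57,710 kg, m_f = 57,710 − 35,700 = 22,010 kg; Δv = 298×9.8×ln(2.622) = 2920.4×0.9639 ≈ 2815 m/s.
Stage 2: m₀ = 18,210 kg, m_f = 18,210 − 14,700 = 3,510 kg; Δv = 288×9.8×ln(5.188) = 2822.4×1.6464 ≈ 4647 m/s.
Total Δv = 2815 + 4647 = 7462 m/s.

Δv ≈ 7460 m/s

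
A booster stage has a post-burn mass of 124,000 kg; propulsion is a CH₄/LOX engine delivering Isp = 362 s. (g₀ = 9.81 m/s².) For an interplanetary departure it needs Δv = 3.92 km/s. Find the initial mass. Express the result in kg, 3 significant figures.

initial mass ≈ 374000 kg

v_e = Isp · g₀ = 362 × 9.81 = 3551.2 m/s.
m₀/m_f = exp(Δv / v_e) = exp(3920 / 3551.2) = exp(1.1038) = 3.0157.
m₀ = m_f × 3.0157 = 124,000 × 3.0157 = 373,947 kg.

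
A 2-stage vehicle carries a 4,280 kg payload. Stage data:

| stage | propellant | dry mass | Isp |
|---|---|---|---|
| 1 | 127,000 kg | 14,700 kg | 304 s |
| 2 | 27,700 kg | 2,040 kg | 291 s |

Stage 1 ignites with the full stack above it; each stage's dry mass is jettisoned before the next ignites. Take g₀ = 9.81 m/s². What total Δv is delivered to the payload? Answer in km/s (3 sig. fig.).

Ignition mass of stage 1 = 127,000+14,700 + 27,700+2,040 + 4,280 = 175,720 kg.
Stage 1: m₀ = 175,720 kg, m_f = 175,720 − 127,000 = 48,720 kg; Δv = 304×9.81×ln(3.607) = 2982.2×1.2828 ≈ 3826 m/s.
Stage 2: m₀ = 34,020 kg, m_f = 34,020 − 27,700 = 6,320 kg; Δv = 291×9.81×ln(5.383) = 2854.7×1.6832 ≈ 4805 m/s.
Total Δv = 3826 + 4805 = 8631 m/s.

Δv ≈ 8.63 km/s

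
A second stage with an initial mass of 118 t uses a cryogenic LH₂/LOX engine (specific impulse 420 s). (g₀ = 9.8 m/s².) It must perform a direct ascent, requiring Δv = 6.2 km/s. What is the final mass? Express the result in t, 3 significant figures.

final mass ≈ 26.2 t

v_e = Isp · g₀ = 420 × 9.8 = 4116.0 m/s.
By the Tsiolkovsky rocket equation, m₀/m_f = exp(Δv / v_e) = exp(6200 / 4116.0) = exp(1.5063) = 4.5101.
m_f = m₀ / 4.5101 = 118 / 4.5101 = 26.1635 t.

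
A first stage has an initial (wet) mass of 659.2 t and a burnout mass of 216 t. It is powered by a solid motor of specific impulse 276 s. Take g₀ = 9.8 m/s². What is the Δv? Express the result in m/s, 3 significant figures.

Δv ≈ 3020 m/s

v_e = Isp · g₀ = 276 × 9.8 = 2704.8 m/s.
Using Δv = v_e ln(m₀/m_f): Δv = v_e · ln(m₀/m_f) = 2704.8 × ln(3.052) = 2704.8 × 1.1157 ≈ 3017.9 m/s.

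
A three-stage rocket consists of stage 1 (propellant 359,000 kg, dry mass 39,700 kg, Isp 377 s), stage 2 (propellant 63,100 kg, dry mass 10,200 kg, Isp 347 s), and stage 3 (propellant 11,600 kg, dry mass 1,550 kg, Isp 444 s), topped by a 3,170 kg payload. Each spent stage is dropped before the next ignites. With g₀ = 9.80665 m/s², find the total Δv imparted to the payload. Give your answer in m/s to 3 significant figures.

Δv ≈ 14500 m/s

Ignition mass of stage 1 = 359,000+39,700 + 63,100+10,200 + 11,600+1,550 + 3,170 = 488,320 kg.
Stage 1: m₀ = 488,320 kg, m_f = 488,320 − 359,000 = 129,320 kg; Δv = 377×9.80665×ln(3.776) = 3697.1×1.3287 ≈ 4912 m/s.
Stage 2: m₀ = 89,620 kg, m_f = 89,620 − 63,100 = 26,520 kg; Δv = 347×9.80665×ln(3.379) = 3402.9×1.2177 ≈ 4144 m/s.
Stage 3: m₀ = 16,320 kg, m_f = 16,320 − 11,600 = 4,720 kg; Δv = 444×9.80665×ln(3.458) = 4354.2×1.2406 ≈ 5402 m/s.
Total Δv = 4912 + 4144 + 5402 = 14458 m/s.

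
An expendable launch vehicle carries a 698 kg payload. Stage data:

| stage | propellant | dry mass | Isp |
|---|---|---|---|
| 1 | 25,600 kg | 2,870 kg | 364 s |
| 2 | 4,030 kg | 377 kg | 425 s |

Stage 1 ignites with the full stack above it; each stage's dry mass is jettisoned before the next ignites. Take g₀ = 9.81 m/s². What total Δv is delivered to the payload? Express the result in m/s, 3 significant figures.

Ignition mass of stage 1 = 25,600+2,870 + 4,030+377 + 698 = 33,575 kg.
Stage 1: m₀ = 33,575 kg, m_f = 33,575 − 25,600 = 7,975 kg; Δv = 364×9.81×ln(4.21) = 3570.8×1.4375 ≈ 5133 m/s.
Stage 2: m₀ = 5,105 kg, m_f = 5,105 − 4,030 = 1,075 kg; Δv = 425×9.81×ln(4.749) = 4169.2×1.5579 ≈ 6495 m/s.
Total Δv = 5133 + 6495 = 11628 m/s.

Δv ≈ 11600 m/s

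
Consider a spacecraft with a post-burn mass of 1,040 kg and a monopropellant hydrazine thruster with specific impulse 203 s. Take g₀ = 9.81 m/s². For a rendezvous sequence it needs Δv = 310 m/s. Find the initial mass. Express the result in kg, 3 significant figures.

initial mass ≈ 1220 kg

v_e = Isp · g₀ = 203 × 9.81 = 1991.4 m/s.
m₀/m_f = exp(Δv / v_e) = exp(310 / 1991.4) = exp(0.1557) = 1.1684.
m₀ = m_f × 1.1684 = 1,040 × 1.1684 = 1,215.14 kg.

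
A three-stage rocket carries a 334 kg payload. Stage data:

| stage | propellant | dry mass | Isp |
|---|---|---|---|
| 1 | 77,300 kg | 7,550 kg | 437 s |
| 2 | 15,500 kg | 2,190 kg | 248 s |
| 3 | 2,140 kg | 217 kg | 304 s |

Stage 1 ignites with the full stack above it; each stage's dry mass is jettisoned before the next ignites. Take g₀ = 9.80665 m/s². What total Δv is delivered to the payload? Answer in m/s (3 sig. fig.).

Ignition mass of stage 1 = 77,300+7,550 + 15,500+2,190 + 2,140+217 + 334 = 105,231 kg.
Stage 1: m₀ = 105,231 kg, m_f = 105,231 − 77,300 = 27,931 kg; Δv = 437×9.80665×ln(3.768) = 4285.5×1.3264 ≈ 5684 m/s.
Stage 2: m₀ = 20,381 kg, m_f = 20,381 − 15,500 = 4,881 kg; Δv = 248×9.80665×ln(4.176) = 2432.0×1.4293 ≈ 3476 m/s.
Stage 3: m₀ = 2,691 kg, m_f = 2,691 − 2,140 = 551 kg; Δv = 304×9.80665×ln(4.884) = 2981.2×1.5859 ≈ 4728 m/s.
Total Δv = 5684 + 3476 + 4728 = 13888 m/s.

Δv ≈ 13900 m/s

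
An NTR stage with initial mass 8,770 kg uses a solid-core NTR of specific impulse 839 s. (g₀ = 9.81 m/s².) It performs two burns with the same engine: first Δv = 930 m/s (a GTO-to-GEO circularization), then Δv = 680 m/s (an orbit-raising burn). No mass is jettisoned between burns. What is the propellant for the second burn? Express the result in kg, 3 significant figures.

v_e = Isp · g₀ = 839 × 9.81 = 8230.6 m/s.
After the first burn: m = 8770 × exp(−930/8230.6) = 8770 × 0.89316 = 7,833.01 kg.
After the second burn: m = 7,833.01 × exp(−680/8230.6) = 7,833.01 × 0.92070 = 7,211.85 kg.
Second-burn propellant = 7,833.01 − 7,211.85 = 621.16 kg.

propellant for the second burn ≈ 621 kg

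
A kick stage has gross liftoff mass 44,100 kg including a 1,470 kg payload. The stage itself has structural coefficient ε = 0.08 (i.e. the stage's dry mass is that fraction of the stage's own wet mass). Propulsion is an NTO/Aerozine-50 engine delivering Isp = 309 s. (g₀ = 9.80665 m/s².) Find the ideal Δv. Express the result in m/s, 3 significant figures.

Stage wet mass = m₀ − payload = 44,100 − 1,470 = 42,630 kg.
Stage dry mass = ε × stage wet mass = 0.08 × 42,630 = 3,410.4 kg.
Burnout mass m_f = stage dry + payload = 3,410.4 + 1,470 = 4,880.4 kg.
v_e = Isp · g₀ = 309 × 9.80665 = 3030.3 m/s.
Δv = v_e · ln(44,100/4,880.4) = 3030.3 × ln(9.036) = 3030.3 × 2.2012 ≈ 6670 m/s.

Δv ≈ 6670 m/s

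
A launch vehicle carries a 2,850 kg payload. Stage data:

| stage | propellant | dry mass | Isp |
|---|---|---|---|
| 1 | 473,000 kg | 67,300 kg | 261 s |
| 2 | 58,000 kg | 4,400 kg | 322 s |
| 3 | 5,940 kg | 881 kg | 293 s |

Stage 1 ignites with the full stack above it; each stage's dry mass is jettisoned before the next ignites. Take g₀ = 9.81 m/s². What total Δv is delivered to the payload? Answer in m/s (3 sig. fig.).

Δv ≈ 11700 m/s

Ignition mass of stage 1 = 473,000+67,300 + 58,000+4,400 + 5,940+881 + 2,850 = 612,371 kg.
Stage 1: m₀ = 612,371 kg, m_f = 612,371 − 473,000 = 139,371 kg; Δv = 261×9.81×ln(4.394) = 2560.4×1.4802 ≈ 3790 m/s.
Stage 2: m₀ = 72,071 kg, m_f = 72,071 − 58,000 = 14,071 kg; Δv = 322×9.81×ln(5.122) = 3158.8×1.6335 ≈ 5160 m/s.
Stage 3: m₀ = 9,671 kg, m_f = 9,671 − 5,940 = 3,731 kg; Δv = 293×9.81×ln(2.592) = 2874.3×0.9525 ≈ 2738 m/s.
Total Δv = 3790 + 5160 + 2738 = 11688 m/s.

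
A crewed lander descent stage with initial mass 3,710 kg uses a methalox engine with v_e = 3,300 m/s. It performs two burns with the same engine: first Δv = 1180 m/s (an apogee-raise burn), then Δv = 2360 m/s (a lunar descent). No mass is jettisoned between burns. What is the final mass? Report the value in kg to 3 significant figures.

After the first burn: m = 3710 × exp(−1180/3300.0) = 3710 × 0.69937 = 2,594.66 kg.
After the second burn: m = 2,594.66 × exp(−2360/3300.0) = 2,594.66 × 0.48912 = 1,269.1 kg.

final mass ≈ 1270 kg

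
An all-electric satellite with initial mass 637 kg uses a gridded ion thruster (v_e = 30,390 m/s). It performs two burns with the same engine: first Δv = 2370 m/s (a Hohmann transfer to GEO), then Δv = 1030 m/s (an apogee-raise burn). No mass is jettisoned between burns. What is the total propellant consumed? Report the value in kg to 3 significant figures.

After the first burn: m = 637 × exp(−2370/30390.0) = 637 × 0.92498 = 589.212 kg.
After the second burn: m = 589.212 × exp(−1030/30390.0) = 589.212 × 0.96668 = 569.579 kg.
Total propellant = m₀ − m_final = 637 − 569.579 = 67.421 kg.

total propellant consumed ≈ 67.4 kg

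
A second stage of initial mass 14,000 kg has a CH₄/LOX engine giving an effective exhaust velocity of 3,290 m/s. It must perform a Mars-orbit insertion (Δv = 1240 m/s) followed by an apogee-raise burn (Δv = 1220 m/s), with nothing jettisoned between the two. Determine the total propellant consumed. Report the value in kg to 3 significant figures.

total propellant consumed ≈ 7370 kg

After the first burn: m = 14000 × exp(−1240/3290.0) = 14000 × 0.68598 = 9,603.72 kg.
After the second burn: m = 9,603.72 × exp(−1220/3290.0) = 9,603.72 × 0.69017 = 6,628.2 kg.
Total propellant = m₀ − m_final = 14000 − 6,628.2 = 7,371.8 kg.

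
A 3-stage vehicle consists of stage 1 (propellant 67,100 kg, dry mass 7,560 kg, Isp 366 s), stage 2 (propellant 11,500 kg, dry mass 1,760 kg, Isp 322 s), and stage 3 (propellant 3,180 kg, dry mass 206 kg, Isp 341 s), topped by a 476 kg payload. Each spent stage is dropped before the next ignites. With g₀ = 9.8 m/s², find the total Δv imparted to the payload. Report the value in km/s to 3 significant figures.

Ignition mass of stage 1 = 67,100+7,560 + 11,500+1,760 + 3,180+206 + 476 = 91,782 kg.
Stage 1: m₀ = 91,782 kg, m_f = 91,782 − 67,100 = 24,682 kg; Δv = 366×9.8×ln(3.719) = 3586.8×1.3133 ≈ 4711 m/s.
Stage 2: m₀ = 17,122 kg, m_f = 17,122 − 11,500 = 5,622 kg; Δv = 322×9.8×ln(3.046) = 3155.6×1.1137 ≈ 3514 m/s.
Stage 3: m₀ = 3,862 kg, m_f = 3,862 − 3,180 = 682 kg; Δv = 341×9.8×ln(5.663) = 3341.8×1.7339 ≈ 5794 m/s.
Total Δv = 4711 + 3514 + 5794 = 14019 m/s.

Δv ≈ 14.0 km/s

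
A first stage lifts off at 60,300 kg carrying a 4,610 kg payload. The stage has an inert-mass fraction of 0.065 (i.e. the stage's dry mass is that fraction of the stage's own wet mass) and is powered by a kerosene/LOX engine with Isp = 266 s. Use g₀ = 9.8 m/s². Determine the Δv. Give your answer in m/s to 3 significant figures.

Stage wet mass = m₀ − payload = 60,300 − 4,610 = 55,690 kg.
Stage dry mass = ε × stage wet mass = 0.065 × 55,690 = 3,619.85 kg.
Burnout mass m_f = stage dry + payload = 3,619.85 + 4,610 = 8,229.85 kg.
v_e = Isp · g₀ = 266 × 9.8 = 2606.8 m/s.
From the ideal rocket equation, Δv = v_e · ln(60,300/8,229.85) = 2606.8 × ln(7.327) = 2606.8 × 1.9916 ≈ 5192 m/s.

Δv ≈ 5190 m/s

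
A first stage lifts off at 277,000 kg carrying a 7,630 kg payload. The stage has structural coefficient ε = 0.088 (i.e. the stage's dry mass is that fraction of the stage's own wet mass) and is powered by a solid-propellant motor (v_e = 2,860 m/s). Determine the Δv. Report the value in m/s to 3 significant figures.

Stage wet mass = m₀ − payload = 277,000 − 7,630 = 269,370 kg.
Stage dry mass = ε × stage wet mass = 0.088 × 269,370 = 23,704.6 kg.
Burnout mass m_f = stage dry + payload = 23,704.6 + 7,630 = 31,334.6 kg.
Δv = v_e · ln(277,000/31,334.6) = 2860.0 × ln(8.84) = 2860.0 × 2.1793 ≈ 6233 m/s.

Δv ≈ 6230 m/s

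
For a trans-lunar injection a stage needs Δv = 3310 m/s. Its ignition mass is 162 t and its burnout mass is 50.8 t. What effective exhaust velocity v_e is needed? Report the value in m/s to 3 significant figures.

v_e ≈ 2850 m/s

ln(m₀/m_f) = ln(162000/50800) = ln(3.189) = 1.1597.
By the Tsiolkovsky rocket equation, v_e = Δv / ln(m₀/m_f) = 3310 / 1.1597 = 2854.2 m/s.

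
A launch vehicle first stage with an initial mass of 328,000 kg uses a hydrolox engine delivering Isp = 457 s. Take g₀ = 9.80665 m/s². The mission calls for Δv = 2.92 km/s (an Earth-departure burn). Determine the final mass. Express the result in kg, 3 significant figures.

final mass ≈ 171000 kg

v_e = Isp · g₀ = 457 × 9.80665 = 4481.6 m/s.
Using Δv = v_e ln(m₀/m_f): m₀/m_f = exp(Δv / v_e) = exp(2920 / 4481.6) = exp(0.6515) = 1.9185.
m_f = m₀ / 1.9185 = 328,000 / 1.9185 = 170,967 kg.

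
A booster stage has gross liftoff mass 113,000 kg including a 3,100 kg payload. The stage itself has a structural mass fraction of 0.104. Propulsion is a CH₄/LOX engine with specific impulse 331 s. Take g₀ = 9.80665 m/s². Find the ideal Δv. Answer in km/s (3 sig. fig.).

Δv ≈ 6.66 km/s

Stage wet mass = m₀ − payload = 113,000 − 3,100 = 109,900 kg.
Stage dry mass = ε × stage wet mass = 0.104 × 109,900 = 11,429.6 kg.
Burnout mass m_f = stage dry + payload = 11,429.6 + 3,100 = 14,529.6 kg.
v_e = Isp · g₀ = 331 × 9.80665 = 3246.0 m/s.
Rocket equation: Δv = v_e · ln(113,000/14,529.6) = 3246.0 × ln(7.777) = 3246.0 × 2.0512 ≈ 6658 m/s.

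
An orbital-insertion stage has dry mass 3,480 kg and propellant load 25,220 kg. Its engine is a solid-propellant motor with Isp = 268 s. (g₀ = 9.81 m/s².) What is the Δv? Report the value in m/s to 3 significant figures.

Δv ≈ 5550 m/s

v_e = Isp · g₀ = 268 × 9.81 = 2629.1 m/s.
m₀ = m_dry + m_prop = 3,480 + 25,220 = 28,700 kg.
Rocket equation: Δv = v_e · ln(m₀/m_f) = 2629.1 × ln(8.247) = 2629.1 × 2.1099 ≈ 5547.0 m/s.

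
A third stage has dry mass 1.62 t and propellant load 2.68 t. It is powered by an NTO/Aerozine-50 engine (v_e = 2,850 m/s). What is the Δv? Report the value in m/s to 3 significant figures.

m₀ = m_dry + m_prop = 1.62 + 2.68 = 4.3 t.
Using Δv = v_e ln(m₀/m_f): Δv = v_e · ln(m₀/m_f) = 2850.0 × ln(2.654) = 2850.0 × 0.9762 ≈ 2782.1 m/s.

Δv ≈ 2780 m/s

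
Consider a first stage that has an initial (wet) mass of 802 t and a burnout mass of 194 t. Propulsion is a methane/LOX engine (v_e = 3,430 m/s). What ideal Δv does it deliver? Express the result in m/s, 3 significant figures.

Δv = v_e · ln(m₀/m_f) = 3430.0 × ln(4.134) = 3430.0 × 1.4193 ≈ 4868.0 m/s.

Δv ≈ 4870 m/s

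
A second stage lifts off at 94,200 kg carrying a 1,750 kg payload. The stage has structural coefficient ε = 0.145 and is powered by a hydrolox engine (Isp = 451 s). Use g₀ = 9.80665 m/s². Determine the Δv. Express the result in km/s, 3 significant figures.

Stage wet mass = m₀ − payload = 94,200 − 1,750 = 92,450 kg.
Stage dry mass = ε × stage wet mass = 0.145 × 92,450 = 13,405.3 kg.
Burnout mass m_f = stage dry + payload = 13,405.3 + 1,750 = 15,155.3 kg.
v_e = Isp · g₀ = 451 × 9.80665 = 4422.8 m/s.
Δv = v_e · ln(94,200/15,155.3) = 4422.8 × ln(6.216) = 4422.8 × 1.8271 ≈ 8081 m/s.

Δv ≈ 8.08 km/s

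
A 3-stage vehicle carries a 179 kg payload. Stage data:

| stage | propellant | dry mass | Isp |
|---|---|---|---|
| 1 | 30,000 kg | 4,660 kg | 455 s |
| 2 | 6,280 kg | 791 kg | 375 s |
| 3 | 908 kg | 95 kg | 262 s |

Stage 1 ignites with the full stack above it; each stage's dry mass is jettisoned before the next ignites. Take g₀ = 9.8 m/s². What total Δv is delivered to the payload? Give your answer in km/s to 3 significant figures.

Δv ≈ 14.4 km/s

Ignition mass of stage 1 = 30,000+4,660 + 6,280+791 + 908+95 + 179 = 42,913 kg.
Stage 1: m₀ = 42,913 kg, m_f = 42,913 − 30,000 = 12,913 kg; Δv = 455×9.8×ln(3.323) = 4459.0×1.2009 ≈ 5355 m/s.
Stage 2: m₀ = 8,253 kg, m_f = 8,253 − 6,280 = 1,973 kg; Δv = 375×9.8×ln(4.183) = 3675.0×1.4310 ≈ 5259 m/s.
Stage 3: m₀ = 1,182 kg, m_f = 1,182 − 908 = 274 kg; Δv = 262×9.8×ln(4.314) = 2567.6×1.4618 ≈ 3753 m/s.
Total Δv = 5355 + 5259 + 3753 = 14367 m/s.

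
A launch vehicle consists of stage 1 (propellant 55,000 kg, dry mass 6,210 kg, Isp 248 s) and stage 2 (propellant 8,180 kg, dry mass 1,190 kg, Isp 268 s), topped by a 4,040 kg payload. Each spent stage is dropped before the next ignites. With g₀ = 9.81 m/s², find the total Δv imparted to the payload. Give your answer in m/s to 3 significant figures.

Δv ≈ 5730 m/s

Ignition mass of stage 1 = 55,000+6,210 + 8,180+1,190 + 4,040 = 74,620 kg.
Stage 1: m₀ = 74,620 kg, m_f = 74,620 − 55,000 = 19,620 kg; Δv = 248×9.81×ln(3.803) = 2432.9×1.3359 ≈ 3250 m/s.
Stage 2: m₀ = 13,410 kg, m_f = 13,410 − 8,180 = 5,230 kg; Δv = 268×9.81×ln(2.564) = 2629.1×0.9416 ≈ 2476 m/s.
Total Δv = 3250 + 2476 = 5726 m/s.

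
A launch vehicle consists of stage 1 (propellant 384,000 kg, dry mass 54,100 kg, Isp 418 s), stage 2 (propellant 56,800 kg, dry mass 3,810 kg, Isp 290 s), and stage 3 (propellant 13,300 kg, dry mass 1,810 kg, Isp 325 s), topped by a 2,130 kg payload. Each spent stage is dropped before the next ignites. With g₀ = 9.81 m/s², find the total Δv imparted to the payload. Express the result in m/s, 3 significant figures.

Ignition mass of stage 1 = 384,000+54,100 + 56,800+3,810 + 13,300+1,810 + 2,130 = 515,950 kg.
Stage 1: m₀ = 515,950 kg, m_f = 515,950 − 384,000 = 131,950 kg; Δv = 418×9.81×ln(3.91) = 4100.6×1.3636 ≈ 5591 m/s.
Stage 2: m₀ = 77,850 kg, m_f = 77,850 − 56,800 = 21,050 kg; Δv = 290×9.81×ln(3.698) = 2844.9×1.3079 ≈ 3721 m/s.
Stage 3: m₀ = 17,240 kg, m_f = 17,240 − 13,300 = 3,940 kg; Δv = 325×9.81×ln(4.376) = 3188.2×1.4761 ≈ 4706 m/s.
Total Δv = 5591 + 3721 + 4706 = 14018 m/s.

Δv ≈ 14000 m/s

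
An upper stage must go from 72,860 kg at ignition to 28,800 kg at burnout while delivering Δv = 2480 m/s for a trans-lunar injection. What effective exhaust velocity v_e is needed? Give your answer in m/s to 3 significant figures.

ln(m₀/m_f) = ln(72860/28800) = ln(2.53) = 0.9282.
Rocket equation: v_e = Δv / ln(m₀/m_f) = 2480 / 0.9282 = 2671.9 m/s.

v_e ≈ 2670 m/s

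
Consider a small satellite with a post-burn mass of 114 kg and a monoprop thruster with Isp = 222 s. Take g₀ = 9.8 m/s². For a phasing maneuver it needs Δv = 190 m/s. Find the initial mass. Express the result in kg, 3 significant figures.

v_e = Isp · g₀ = 222 × 9.8 = 2175.6 m/s.
From the ideal rocket equation, m₀/m_f = exp(Δv / v_e) = exp(190 / 2175.6) = exp(0.0873) = 1.0913.
m₀ = m_f × 1.0913 = 114 × 1.0913 = 124.408 kg.

initial mass ≈ 124 kg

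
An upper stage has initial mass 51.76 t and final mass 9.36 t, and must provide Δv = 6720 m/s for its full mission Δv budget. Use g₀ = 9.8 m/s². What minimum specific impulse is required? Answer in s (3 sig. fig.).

Isp ≈ 401 s

ln(m₀/m_f) = ln(51760/9360) = ln(5.53) = 1.7102.
From the ideal rocket equation, v_e = Δv / ln(m₀/m_f) = 6720 / 1.7102 = 3929.4 m/s.
Isp = v_e / g₀ = 3929.4 / 9.8 = 401.0 s.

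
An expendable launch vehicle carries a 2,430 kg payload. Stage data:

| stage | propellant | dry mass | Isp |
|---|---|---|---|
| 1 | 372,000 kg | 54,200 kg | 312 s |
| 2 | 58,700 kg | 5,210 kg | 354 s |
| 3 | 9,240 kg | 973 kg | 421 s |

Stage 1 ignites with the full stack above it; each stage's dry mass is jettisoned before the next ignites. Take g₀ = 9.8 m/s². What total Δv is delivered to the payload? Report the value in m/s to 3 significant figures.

Ignition mass of stage 1 = 372,000+54,200 + 58,700+5,210 + 9,240+973 + 2,430 = 502,753 kg.
Stage 1: m₀ = 502,753 kg, m_f = 502,753 − 372,000 = 130,753 kg; Δv = 312×9.8×ln(3.845) = 3057.6×1.3468 ≈ 4118 m/s.
Stage 2: m₀ = 76,553 kg, m_f = 76,553 − 58,700 = 17,853 kg; Δv = 354×9.8×ln(4.288) = 3469.2×1.4558 ≈ 5051 m/s.
Stage 3: m₀ = 12,643 kg, m_f = 12,643 − 9,240 = 3,403 kg; Δv = 421×9.8×ln(3.715) = 4125.8×1.3124 ≈ 5415 m/s.
Total Δv = 4118 + 5051 + 5415 = 14584 m/s.

Δv ≈ 14600 m/s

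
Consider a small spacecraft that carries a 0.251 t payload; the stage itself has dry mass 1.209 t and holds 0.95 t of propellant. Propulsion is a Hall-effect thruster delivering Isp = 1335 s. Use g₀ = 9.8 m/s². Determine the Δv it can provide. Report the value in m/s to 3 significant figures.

Δv ≈ 6560 m/s

v_e = Isp · g₀ = 1335 × 9.8 = 13083.0 m/s.
m₀ = payload + dry + propellant = 0.251 + 1.209 + 0.95 = 2.41 t.
m_f = payload + dry = 0.251 + 1.209 = 1.46 t.
From the ideal rocket equation, Δv = v_e · ln(m₀/m_f) = 13083.0 × ln(1.651) = 13083.0 × 0.5012 ≈ 6557.1 m/s.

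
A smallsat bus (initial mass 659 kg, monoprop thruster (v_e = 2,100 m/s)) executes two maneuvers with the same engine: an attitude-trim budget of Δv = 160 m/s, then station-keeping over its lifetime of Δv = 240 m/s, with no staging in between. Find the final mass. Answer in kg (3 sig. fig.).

After the first burn: m = 659 × exp(−160/2100.0) = 659 × 0.92664 = 610.656 kg.
After the second burn: m = 610.656 × exp(−240/2100.0) = 610.656 × 0.89200 = 544.705 kg.

final mass ≈ 545 kg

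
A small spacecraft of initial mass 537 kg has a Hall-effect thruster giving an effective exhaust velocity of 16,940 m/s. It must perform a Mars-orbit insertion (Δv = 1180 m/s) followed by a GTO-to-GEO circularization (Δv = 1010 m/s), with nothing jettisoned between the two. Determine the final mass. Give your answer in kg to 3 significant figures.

final mass ≈ 472 kg

After the first burn: m = 537 × exp(−1180/16940.0) = 537 × 0.93271 = 500.865 kg.
After the second burn: m = 500.865 × exp(−1010/16940.0) = 500.865 × 0.94212 = 471.875 kg.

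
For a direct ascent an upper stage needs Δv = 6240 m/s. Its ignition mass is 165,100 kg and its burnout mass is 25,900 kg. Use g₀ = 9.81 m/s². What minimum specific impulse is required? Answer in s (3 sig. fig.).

ln(m₀/m_f) = ln(165100/25900) = ln(6.375) = 1.8523.
v_e = Δv / ln(m₀/m_f) = 6240 / 1.8523 = 3368.8 m/s.
Isp = v_e / g₀ = 3368.8 / 9.81 = 343.4 s.

Isp ≈ 343 s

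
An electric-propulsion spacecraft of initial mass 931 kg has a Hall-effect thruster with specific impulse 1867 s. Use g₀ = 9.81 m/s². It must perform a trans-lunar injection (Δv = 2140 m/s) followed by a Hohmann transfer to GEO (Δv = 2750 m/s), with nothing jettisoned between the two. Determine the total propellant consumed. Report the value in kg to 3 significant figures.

v_e = Isp · g₀ = 1867 × 9.81 = 18315.3 m/s.
After the first burn: m = 931 × exp(−2140/18315.3) = 931 × 0.88973 = 828.339 kg.
After the second burn: m = 828.339 × exp(−2750/18315.3) = 828.339 × 0.86058 = 712.852 kg.
Total propellant = m₀ − m_final = 931 − 712.852 = 218.148 kg.

total propellant consumed ≈ 218 kg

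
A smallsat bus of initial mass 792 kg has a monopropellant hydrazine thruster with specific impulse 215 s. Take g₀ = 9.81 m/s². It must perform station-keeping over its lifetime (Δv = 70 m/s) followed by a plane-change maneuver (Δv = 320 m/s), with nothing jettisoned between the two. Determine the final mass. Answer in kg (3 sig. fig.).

final mass ≈ 658 kg

v_e = Isp · g₀ = 215 × 9.81 = 2109.2 m/s.
After the first burn: m = 792 × exp(−70/2109.2) = 792 × 0.96736 = 766.149 kg.
After the second burn: m = 766.149 × exp(−320/2109.2) = 766.149 × 0.85923 = 658.298 kg.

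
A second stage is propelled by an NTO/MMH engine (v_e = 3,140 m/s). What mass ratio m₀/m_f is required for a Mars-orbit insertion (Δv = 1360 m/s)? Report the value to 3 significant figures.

Rocket equation: m₀/m_f = exp(Δv / v_e) = exp(1360 / 3140.0) = exp(0.4331) = 1.5421.

mass ratio ≈ 1.54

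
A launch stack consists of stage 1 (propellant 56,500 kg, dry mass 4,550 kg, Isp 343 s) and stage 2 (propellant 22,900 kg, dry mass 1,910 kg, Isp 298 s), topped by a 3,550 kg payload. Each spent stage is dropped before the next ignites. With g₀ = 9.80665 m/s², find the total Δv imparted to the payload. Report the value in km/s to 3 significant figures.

Δv ≈ 8.18 km/s

Ignition mass of stage 1 = 56,500+4,550 + 22,900+1,910 + 3,550 = 89,410 kg.
Stage 1: m₀ = 89,410 kg, m_f = 89,410 − 56,500 = 32,910 kg; Δv = 343×9.80665×ln(2.717) = 3363.7×0.9995 ≈ 3362 m/s.
Stage 2: m₀ = 28,360 kg, m_f = 28,360 − 22,900 = 5,460 kg; Δv = 298×9.80665×ln(5.194) = 2922.4×1.6475 ≈ 4815 m/s.
Total Δv = 3362 + 4815 = 8177 m/s.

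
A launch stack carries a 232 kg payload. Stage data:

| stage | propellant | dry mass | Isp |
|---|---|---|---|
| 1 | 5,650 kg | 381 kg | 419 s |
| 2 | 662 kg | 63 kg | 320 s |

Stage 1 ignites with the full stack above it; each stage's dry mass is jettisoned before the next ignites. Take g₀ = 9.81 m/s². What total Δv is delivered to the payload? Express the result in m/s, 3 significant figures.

Ignition mass of stage 1 = 5,650+381 + 662+63 + 232 = 6,988 kg.
Stage 1: m₀ = 6,988 kg, m_f = 6,988 − 5,650 = 1,338 kg; Δv = 419×9.81×ln(5.223) = 4110.4×1.6530 ≈ 6795 m/s.
Stage 2: m₀ = 957 kg, m_f = 957 − 662 = 295 kg; Δv = 320×9.81×ln(3.244) = 3139.2×1.1768 ≈ 3694 m/s.
Total Δv = 6795 + 3694 = 10489 m/s.

Δv ≈ 10500 m/s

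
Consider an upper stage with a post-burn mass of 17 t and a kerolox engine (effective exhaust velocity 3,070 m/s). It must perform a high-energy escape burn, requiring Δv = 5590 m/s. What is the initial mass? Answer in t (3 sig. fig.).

initial mass ≈ 105 t

m₀/m_f = exp(Δv / v_e) = exp(5590 / 3070.0) = exp(1.8208) = 6.1771.
m₀ = m_f × 6.1771 = 17 × 6.1771 = 105.011 t.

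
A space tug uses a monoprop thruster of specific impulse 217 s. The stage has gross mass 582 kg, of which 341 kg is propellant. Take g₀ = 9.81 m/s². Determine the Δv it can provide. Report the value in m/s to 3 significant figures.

Δv ≈ 1880 m/s

v_e = Isp · g₀ = 217 × 9.81 = 2128.8 m/s.
m_f = m₀ − m_prop = 582 − 341 = 241 kg.
Δv = v_e · ln(m₀/m_f) = 2128.8 × ln(2.415) = 2128.8 × 0.8817 ≈ 1876.9 m/s.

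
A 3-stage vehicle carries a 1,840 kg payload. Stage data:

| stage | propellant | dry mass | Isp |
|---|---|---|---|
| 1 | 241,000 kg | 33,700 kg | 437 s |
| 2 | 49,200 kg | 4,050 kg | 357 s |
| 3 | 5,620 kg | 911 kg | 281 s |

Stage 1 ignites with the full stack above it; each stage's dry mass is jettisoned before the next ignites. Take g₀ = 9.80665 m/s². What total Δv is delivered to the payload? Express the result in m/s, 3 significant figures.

Ignition mass of stage 1 = 241,000+33,700 + 49,200+4,050 + 5,620+911 + 1,840 = 336,321 kg.
Stage 1: m₀ = 336,321 kg, m_f = 336,321 − 241,000 = 95,321 kg; Δv = 437×9.80665×ln(3.528) = 4285.5×1.2608 ≈ 5403 m/s.
Stage 2: m₀ = 61,621 kg, m_f = 61,621 − 49,200 = 12,421 kg; Δv = 357×9.80665×ln(4.961) = 3501.0×1.6016 ≈ 5607 m/s.
Stage 3: m₀ = 8,371 kg, m_f = 8,371 − 5,620 = 2,751 kg; Δv = 281×9.80665×ln(3.043) = 2755.7×1.1128 ≈ 3067 m/s.
Total Δv = 5403 + 5607 + 3067 = 14077 m/s.

Δv ≈ 14100 m/s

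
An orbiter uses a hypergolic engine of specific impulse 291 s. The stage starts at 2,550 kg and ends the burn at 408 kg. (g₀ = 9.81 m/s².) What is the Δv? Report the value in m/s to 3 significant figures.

v_e = Isp · g₀ = 291 × 9.81 = 2854.7 m/s.
Δv = v_e · ln(m₀/m_f) = 2854.7 × ln(6.25) = 2854.7 × 1.8326 ≈ 5231.5 m/s.

Δv ≈ 5230 m/s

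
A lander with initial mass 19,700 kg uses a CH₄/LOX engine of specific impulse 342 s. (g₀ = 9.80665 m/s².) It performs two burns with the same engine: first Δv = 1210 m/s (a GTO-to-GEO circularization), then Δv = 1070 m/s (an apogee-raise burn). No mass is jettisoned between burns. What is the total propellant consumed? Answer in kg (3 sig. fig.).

total propellant consumed ≈ 9720 kg

v_e = Isp · g₀ = 342 × 9.80665 = 3353.9 m/s.
After the first burn: m = 19700 × exp(−1210/3353.9) = 19700 × 0.69713 = 13,733.5 kg.
After the second burn: m = 13,733.5 × exp(−1070/3353.9) = 13,733.5 × 0.72685 = 9,982.19 kg.
Total propellant = m₀ − m_final = 19700 − 9,982.19 = 9,717.81 kg.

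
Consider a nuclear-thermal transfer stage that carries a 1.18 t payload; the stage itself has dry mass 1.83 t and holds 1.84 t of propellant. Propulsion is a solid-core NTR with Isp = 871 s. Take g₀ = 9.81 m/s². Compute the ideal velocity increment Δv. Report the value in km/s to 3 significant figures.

Δv ≈ 4.08 km/s

v_e = Isp · g₀ = 871 × 9.81 = 8544.5 m/s.
m₀ = payload + dry + propellant = 1.18 + 1.83 + 1.84 = 4.85 t.
m_f = payload + dry = 1.18 + 1.83 = 3.01 t.
Δv = v_e · ln(m₀/m_f) = 8544.5 × ln(1.611) = 8544.5 × 0.4770 ≈ 4076.1 m/s.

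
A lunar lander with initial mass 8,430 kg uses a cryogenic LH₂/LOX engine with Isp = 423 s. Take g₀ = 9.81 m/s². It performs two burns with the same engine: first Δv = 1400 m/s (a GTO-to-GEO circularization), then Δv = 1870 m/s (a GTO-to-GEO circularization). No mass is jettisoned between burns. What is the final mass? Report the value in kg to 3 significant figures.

final mass ≈ 3830 kg

v_e = Isp · g₀ = 423 × 9.81 = 4149.6 m/s.
After the first burn: m = 8430 × exp(−1400/4149.6) = 8430 × 0.71364 = 6,015.99 kg.
After the second burn: m = 6,015.99 × exp(−1870/4149.6) = 6,015.99 × 0.63722 = 3,833.51 kg.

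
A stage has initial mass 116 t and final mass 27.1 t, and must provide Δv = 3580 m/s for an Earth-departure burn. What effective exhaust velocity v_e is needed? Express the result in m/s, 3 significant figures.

v_e ≈ 2460 m/s

ln(m₀/m_f) = ln(116000/27100) = ln(4.28) = 1.4541.
Using Δv = v_e ln(m₀/m_f): v_e = Δv / ln(m₀/m_f) = 3580 / 1.4541 = 2462.1 m/s.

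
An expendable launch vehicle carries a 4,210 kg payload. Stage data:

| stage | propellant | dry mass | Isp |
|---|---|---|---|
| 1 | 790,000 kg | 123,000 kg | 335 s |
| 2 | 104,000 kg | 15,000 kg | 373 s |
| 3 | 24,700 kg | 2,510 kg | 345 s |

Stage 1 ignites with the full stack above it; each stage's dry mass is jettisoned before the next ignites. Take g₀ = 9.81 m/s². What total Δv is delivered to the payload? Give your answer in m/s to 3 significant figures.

Ignition mass of stage 1 = 790,000+123,000 + 104,000+15,000 + 24,700+2,510 + 4,210 = 1,063,420 kg.
Stage 1: m₀ = 1,063,420 kg, m_f = 1,063,420 − 790,000 = 273,420 kg; Δv = 335×9.81×ln(3.889) = 3286.4×1.3582 ≈ 4464 m/s.
Stage 2: m₀ = 150,420 kg, m_f = 150,420 − 104,000 = 46,420 kg; Δv = 373×9.81×ln(3.24) = 3659.1×1.1757 ≈ 4302 m/s.
Stage 3: m₀ = 31,420 kg, m_f = 31,420 − 24,700 = 6,720 kg; Δv = 345×9.81×ln(4.676) = 3384.5×1.5424 ≈ 5220 m/s.
Total Δv = 4464 + 4302 + 5220 = 13986 m/s.

Δv ≈ 14000 m/s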